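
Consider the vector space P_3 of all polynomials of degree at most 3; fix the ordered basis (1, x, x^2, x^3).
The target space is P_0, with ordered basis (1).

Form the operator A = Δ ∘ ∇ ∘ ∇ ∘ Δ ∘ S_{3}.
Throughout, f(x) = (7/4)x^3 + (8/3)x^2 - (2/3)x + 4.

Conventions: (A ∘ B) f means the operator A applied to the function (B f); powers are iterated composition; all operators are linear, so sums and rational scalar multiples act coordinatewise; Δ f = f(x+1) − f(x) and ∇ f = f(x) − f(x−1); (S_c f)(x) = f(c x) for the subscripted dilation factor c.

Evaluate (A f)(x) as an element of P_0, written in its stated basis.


S_{3} f = (189/4)x^3 + 24x^2 - 2x + 4
Δ S_{3} f = (567/4)x^2 + (759/4)x + 277/4
∇ (Δ ∘ S_{3}) f = (567/2)x + 48
∇ ∇ (Δ ∘ S_{3}) f = 567/2
Δ (∇ ∘ ∇) (Δ ∘ S_{3}) f = 0

g(x) = 0


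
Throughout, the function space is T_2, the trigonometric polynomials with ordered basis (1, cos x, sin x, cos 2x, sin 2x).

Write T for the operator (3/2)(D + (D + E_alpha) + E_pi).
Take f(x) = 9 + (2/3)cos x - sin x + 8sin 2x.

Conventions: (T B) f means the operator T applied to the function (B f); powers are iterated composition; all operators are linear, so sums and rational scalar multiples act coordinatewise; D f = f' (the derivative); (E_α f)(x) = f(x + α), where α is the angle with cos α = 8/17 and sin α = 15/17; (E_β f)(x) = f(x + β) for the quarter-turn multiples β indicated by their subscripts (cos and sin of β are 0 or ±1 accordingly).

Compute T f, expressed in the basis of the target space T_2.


D f = -cos x - (2/3)sin x + 16cos 2x
D f = -cos x - (2/3)sin x + 16cos 2x
E_alpha f = 9 - (29/51)cos x - (18/17)sin x + (1920/289)cos 2x - (1288/289)sin 2x
(D + E_alpha) f = 9 - (80/51)cos x - (88/51)sin x + (6544/289)cos 2x - (1288/289)sin 2x
E_pi f = 9 - (2/3)cos x + sin x + 8sin 2x
(D + (D + E_alpha) + E_pi) f = 18 - (55/17)cos x - (71/51)sin x + (11168/289)cos 2x + (1024/289)sin 2x
((3/2)(D + (D + E_alpha) + E_pi)) f = 27 - (165/34)cos x - (71/34)sin x + (16752/289)cos 2x + (1536/289)sin 2x

the image equals g(x) = 27 - (165/34)cos x - (71/34)sin x + (16752/289)cos 2x + (1536/289)sin 2x


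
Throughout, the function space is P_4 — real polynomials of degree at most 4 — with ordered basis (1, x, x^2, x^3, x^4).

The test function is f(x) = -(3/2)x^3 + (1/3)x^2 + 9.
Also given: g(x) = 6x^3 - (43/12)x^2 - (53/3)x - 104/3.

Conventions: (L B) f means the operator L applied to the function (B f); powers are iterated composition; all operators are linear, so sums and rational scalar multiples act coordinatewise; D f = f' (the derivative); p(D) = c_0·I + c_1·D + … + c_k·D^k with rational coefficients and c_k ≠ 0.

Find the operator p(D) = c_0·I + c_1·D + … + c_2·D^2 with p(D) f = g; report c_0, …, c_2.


p(D) = -4·I + (1/2)·D + 2·D^2, i.e. c_0 = -4, c_1 = 1/2, c_2 = 2

D^0 f = -(3/2)x^3 + (1/3)x^2 + 9
D^1 f = -(9/2)x^2 + (2/3)x
D^2 f = -9x + 2/3
matching coefficients of g against c_0 f + c_1 Df + … from the top degree down determines the c_i
solution: c_0 = -4, c_1 = 1/2, c_2 = 2


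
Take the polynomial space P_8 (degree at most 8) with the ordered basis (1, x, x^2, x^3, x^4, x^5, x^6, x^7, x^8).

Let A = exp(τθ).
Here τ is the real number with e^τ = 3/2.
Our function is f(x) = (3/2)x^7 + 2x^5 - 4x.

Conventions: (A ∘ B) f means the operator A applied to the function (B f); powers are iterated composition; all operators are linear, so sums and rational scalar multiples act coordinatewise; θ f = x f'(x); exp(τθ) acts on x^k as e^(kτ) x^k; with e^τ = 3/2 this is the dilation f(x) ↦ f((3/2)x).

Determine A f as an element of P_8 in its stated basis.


g(x) = (6561/256)x^7 + (243/16)x^5 - 6x

exp(τθ) x^k = e^(kτ) x^k; with e^τ = 3/2 this sends x^k to (3/2)^k x^k
x ↦ 3/2 x
x^5 ↦ 243/32 x^5
x^7 ↦ 2187/128 x^7
applying this coordinatewise to f: exp(τθ) f = (6561/256)x^7 + (243/16)x^5 - 6x


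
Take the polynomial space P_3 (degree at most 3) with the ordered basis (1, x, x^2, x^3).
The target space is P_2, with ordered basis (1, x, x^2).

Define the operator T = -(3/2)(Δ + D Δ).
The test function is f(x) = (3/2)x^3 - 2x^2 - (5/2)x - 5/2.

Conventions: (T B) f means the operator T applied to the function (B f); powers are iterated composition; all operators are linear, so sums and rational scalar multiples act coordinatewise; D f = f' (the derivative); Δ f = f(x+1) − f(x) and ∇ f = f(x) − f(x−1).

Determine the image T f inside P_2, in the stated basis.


the image equals g(x) = -(27/4)x^2 - (57/4)x + 15/4

Δ f = (9/2)x^2 + (1/2)x - 3
Δ f = (9/2)x^2 + (1/2)x - 3
D Δ f = 9x + 1/2
(Δ + D Δ) f = (9/2)x^2 + (19/2)x - 5/2
(-(3/2)(Δ + D Δ)) f = -(27/4)x^2 - (57/4)x + 15/4


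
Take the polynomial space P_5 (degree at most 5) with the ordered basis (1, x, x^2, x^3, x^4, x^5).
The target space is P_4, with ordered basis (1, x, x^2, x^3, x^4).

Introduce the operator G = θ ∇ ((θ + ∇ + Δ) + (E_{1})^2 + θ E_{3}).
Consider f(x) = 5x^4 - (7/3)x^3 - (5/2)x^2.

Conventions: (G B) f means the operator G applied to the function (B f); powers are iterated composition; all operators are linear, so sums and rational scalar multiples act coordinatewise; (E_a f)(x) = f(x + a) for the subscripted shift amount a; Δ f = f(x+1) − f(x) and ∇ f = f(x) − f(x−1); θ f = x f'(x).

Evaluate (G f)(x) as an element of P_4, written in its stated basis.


θ f = 20x^4 - 7x^3 - 5x^2
∇ f = 20x^3 - 37x^2 + 22x - 29/6
Δ f = 20x^3 + 23x^2 + 8x + 1/6
(θ + ∇ + Δ) f = 20x^4 + 33x^3 - 19x^2 + 30x - 14/3
E_{1} f = 5x^4 + (53/3)x^3 + (41/2)x^2 + 8x + 1/6
E_{1} E_{1} f = 5x^4 + (113/3)x^3 + (207/2)x^2 + 122x + 154/3
E_{3} f = 5x^4 + (173/3)x^3 + (493/2)x^2 + 462x + 639/2
θ E_{3} f = 20x^4 + 173x^3 + 493x^2 + 462x
((θ + ∇ + Δ) + (E_{1})^2 + θ E_{3}) f = 45x^4 + (731/3)x^3 + (1155/2)x^2 + 614x + 140/3
∇ ((θ + ∇ + Δ) + (E_{1})^2 + θ E_{3}) f = 180x^3 + 461x^2 + 604x + 1411/6
θ ∇ ((θ + ∇ + Δ) + (E_{1})^2 + θ E_{3}) f = 540x^3 + 922x^2 + 604x

the result is g(x) = 540x^3 + 922x^2 + 604x


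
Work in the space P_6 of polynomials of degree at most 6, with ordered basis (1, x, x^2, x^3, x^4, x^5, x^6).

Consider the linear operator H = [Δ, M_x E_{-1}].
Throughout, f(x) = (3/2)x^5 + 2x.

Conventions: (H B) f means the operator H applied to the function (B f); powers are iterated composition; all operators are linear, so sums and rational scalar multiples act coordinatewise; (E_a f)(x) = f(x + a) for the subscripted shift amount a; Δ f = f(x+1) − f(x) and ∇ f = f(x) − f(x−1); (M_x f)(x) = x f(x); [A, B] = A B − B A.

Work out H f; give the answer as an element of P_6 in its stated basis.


the image equals g(x) = (3/2)x^5 + 2x

E_{-1} f = (3/2)x^5 - (15/2)x^4 + 15x^3 - 15x^2 + (19/2)x - 7/2
M_x E_{-1} f = (3/2)x^6 - (15/2)x^5 + 15x^4 - 15x^3 + (19/2)x^2 - (7/2)x
Δ (M_x E_{-1}) f = 9x^5 - 15x^4 + 15x^3 - (15/2)x^2 + (11/2)x
Δ f = (15/2)x^4 + 15x^3 + 15x^2 + (15/2)x + 7/2
E_{-1} Δ f = (15/2)x^4 - 15x^3 + 15x^2 - (15/2)x + 7/2
M_x E_{-1} Δ f = (15/2)x^5 - 15x^4 + 15x^3 - (15/2)x^2 + (7/2)x
[Δ, M_x E_{-1}] f = (3/2)x^5 + 2x


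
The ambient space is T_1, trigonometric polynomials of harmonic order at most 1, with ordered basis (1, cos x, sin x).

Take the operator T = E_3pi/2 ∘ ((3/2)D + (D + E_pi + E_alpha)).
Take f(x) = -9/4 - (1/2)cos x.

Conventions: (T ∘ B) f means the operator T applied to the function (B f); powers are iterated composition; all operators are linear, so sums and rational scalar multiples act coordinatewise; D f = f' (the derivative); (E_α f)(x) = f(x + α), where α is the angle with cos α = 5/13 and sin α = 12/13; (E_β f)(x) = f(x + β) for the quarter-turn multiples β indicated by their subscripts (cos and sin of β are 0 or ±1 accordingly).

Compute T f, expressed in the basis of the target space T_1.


g(x) = -9/2 - (89/52)cos x + (4/13)sin x

D f = (1/2)sin x
((3/2)D) f = (3/4)sin x
D f = (1/2)sin x
E_pi f = -9/4 + (1/2)cos x
E_alpha f = -9/4 - (5/26)cos x + (6/13)sin x
(D + E_pi + E_alpha) f = -9/2 + (4/13)cos x + (25/26)sin x
((3/2)D + (D + E_pi + E_alpha)) f = -9/2 + (4/13)cos x + (89/52)sin x
E_3pi/2 ((3/2)D + (D + E_pi + E_alpha)) f = -9/2 - (89/52)cos x + (4/13)sin x


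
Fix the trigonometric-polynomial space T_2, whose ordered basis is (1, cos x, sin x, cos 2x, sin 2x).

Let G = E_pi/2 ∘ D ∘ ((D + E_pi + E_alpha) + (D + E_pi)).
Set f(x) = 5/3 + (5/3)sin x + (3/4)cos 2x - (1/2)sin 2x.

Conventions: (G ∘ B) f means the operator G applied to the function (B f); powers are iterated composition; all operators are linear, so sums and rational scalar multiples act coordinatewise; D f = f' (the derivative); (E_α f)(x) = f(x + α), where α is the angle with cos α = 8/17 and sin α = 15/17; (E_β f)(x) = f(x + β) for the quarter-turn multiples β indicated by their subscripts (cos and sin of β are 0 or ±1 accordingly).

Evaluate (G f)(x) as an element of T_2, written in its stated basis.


D f = (5/3)cos x - cos 2x - (3/2)sin 2x
E_pi f = 5/3 - (5/3)sin x + (3/4)cos 2x - (1/2)sin 2x
E_alpha f = 5/3 + (25/17)cos x + (40/51)sin x - (963/1156)cos 2x - (199/578)sin 2x
(D + E_pi + E_alpha) f = 10/3 + (160/51)cos x - (15/17)sin x - (313/289)cos 2x - (1355/578)sin 2x
D f = (5/3)cos x - cos 2x - (3/2)sin 2x
E_pi f = 5/3 - (5/3)sin x + (3/4)cos 2x - (1/2)sin 2x
(D + E_pi) f = 5/3 + (5/3)cos x - (5/3)sin x - (1/4)cos 2x - 2sin 2x
((D + E_pi + E_alpha) + (D + E_pi)) f = 5 + (245/51)cos x - (130/51)sin x - (1541/1156)cos 2x - (2511/578)sin 2x
D ((D + E_pi + E_alpha) + (D + E_pi)) f = -(130/51)cos x - (245/51)sin x - (2511/289)cos 2x + (1541/578)sin 2x
E_pi/2 D ((D + E_pi + E_alpha) + (D + E_pi)) f = -(245/51)cos x + (130/51)sin x + (2511/289)cos 2x - (1541/578)sin 2x

g(x) = -(245/51)cos x + (130/51)sin x + (2511/289)cos 2x - (1541/578)sin 2x


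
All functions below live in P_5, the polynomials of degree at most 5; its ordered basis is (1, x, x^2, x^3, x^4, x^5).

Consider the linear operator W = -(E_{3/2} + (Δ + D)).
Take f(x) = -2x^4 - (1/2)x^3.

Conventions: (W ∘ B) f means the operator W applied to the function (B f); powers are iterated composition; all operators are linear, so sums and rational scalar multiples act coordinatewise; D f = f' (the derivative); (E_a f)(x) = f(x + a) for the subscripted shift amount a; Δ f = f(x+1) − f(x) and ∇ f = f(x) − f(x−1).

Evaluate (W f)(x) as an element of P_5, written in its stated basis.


E_{3/2} f = -2x^4 - (25/2)x^3 - (117/4)x^2 - (243/8)x - 189/16
Δ f = -8x^3 - (27/2)x^2 - (19/2)x - 5/2
D f = -8x^3 - (3/2)x^2
(Δ + D) f = -16x^3 - 15x^2 - (19/2)x - 5/2
(E_{3/2} + (Δ + D)) f = -2x^4 - (57/2)x^3 - (177/4)x^2 - (319/8)x - 229/16
(-(E_{3/2} + (Δ + D))) f = 2x^4 + (57/2)x^3 + (177/4)x^2 + (319/8)x + 229/16

the image equals g(x) = 2x^4 + (57/2)x^3 + (177/4)x^2 + (319/8)x + 229/16


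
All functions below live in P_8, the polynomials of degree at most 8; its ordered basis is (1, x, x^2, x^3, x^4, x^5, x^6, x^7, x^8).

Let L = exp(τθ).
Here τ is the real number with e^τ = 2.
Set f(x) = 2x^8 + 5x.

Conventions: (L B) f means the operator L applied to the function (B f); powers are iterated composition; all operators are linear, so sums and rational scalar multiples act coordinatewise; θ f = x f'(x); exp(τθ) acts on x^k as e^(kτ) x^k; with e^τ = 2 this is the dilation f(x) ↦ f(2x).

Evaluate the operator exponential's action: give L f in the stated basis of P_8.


g(x) = 512x^8 + 10x

exp(τθ) x^k = e^(kτ) x^k; with e^τ = 2 this sends x^k to 2^k x^k
x ↦ 2 x
x^8 ↦ 256 x^8
applying this coordinatewise to f: exp(τθ) f = 512x^8 + 10x


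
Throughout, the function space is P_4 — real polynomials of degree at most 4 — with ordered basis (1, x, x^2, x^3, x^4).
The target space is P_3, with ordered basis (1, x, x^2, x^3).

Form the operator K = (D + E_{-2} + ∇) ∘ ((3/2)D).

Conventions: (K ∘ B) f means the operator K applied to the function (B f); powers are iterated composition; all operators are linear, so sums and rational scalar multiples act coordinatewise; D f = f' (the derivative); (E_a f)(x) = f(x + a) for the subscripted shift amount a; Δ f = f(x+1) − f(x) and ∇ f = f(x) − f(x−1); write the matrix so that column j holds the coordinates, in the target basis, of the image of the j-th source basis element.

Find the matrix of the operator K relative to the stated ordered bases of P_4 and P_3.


image of 1: 0
image of x: 3/2
image of x^2: 3x
image of x^3: (9/2)x^2 + 27/2
image of x^4: 6x^3 + 54x - 42
each image's coordinates form column j of the matrix

the matrix is [[0, 3/2, 0, 27/2, -42]; [0, 0, 3, 0, 54]; [0, 0, 0, 9/2, 0]; [0, 0, 0, 0, 6]] (rows listed top to bottom)


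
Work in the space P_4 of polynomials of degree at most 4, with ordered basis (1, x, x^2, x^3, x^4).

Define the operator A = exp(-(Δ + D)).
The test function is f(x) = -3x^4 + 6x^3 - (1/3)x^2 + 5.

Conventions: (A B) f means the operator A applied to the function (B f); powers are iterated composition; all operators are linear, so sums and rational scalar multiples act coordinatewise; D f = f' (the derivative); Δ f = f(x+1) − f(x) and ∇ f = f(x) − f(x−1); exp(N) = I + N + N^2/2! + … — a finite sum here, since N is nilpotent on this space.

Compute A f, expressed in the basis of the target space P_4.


order-1 term: 24x^3 - 18x^2 - (14/3)x - 8/3
order-2 term: -72x^2 + 5/3
order-3 term: 96x + 24
order-4 term: -48
the series for exp(-(Δ + D)) f terminates at order 4
exp(-(Δ + D)) f = -3x^4 + 30x^3 - (271/3)x^2 + (274/3)x - 20

the result is g(x) = -3x^4 + 30x^3 - (271/3)x^2 + (274/3)x - 20


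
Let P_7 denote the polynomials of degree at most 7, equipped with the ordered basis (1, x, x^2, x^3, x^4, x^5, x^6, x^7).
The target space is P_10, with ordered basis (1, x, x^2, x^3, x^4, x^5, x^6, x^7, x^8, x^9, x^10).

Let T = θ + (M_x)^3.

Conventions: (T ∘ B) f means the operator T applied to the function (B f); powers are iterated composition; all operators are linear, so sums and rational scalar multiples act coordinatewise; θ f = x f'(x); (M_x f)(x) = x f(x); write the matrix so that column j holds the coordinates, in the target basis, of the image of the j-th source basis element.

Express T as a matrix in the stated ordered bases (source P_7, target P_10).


the matrix is [[0, 0, 0, 0, 0, 0, 0, 0]; [0, 1, 0, 0, 0, 0, 0, 0]; [0, 0, 2, 0, 0, 0, 0, 0]; [1, 0, 0, 3, 0, 0, 0, 0]; [0, 1, 0, 0, 4, 0, 0, 0]; [0, 0, 1, 0, 0, 5, 0, 0]; [0, 0, 0, 1, 0, 0, 6, 0]; [0, 0, 0, 0, 1, 0, 0, 7]; [0, 0, 0, 0, 0, 1, 0, 0]; [0, 0, 0, 0, 0, 0, 1, 0]; [0, 0, 0, 0, 0, 0, 0, 1]] (rows listed top to bottom)

image of 1: x^3
image of x: x^4 + x
image of x^2: x^5 + 2x^2
image of x^3: x^6 + 3x^3
image of x^4: x^7 + 4x^4
image of x^5: x^8 + 5x^5
image of x^6: x^9 + 6x^6
image of x^7: x^10 + 7x^7
each image's coordinates form column j of the matrix


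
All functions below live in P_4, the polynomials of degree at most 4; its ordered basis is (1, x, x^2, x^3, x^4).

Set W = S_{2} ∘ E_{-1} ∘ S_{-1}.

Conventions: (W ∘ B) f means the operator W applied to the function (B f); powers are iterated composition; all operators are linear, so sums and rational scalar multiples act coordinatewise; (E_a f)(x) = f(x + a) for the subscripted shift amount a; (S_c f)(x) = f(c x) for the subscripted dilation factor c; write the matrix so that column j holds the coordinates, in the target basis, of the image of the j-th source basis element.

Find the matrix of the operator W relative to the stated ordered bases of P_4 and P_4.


the matrix is [[1, 1, 1, 1, 1]; [0, -2, -4, -6, -8]; [0, 0, 4, 12, 24]; [0, 0, 0, -8, -32]; [0, 0, 0, 0, 16]] (rows listed top to bottom)

image of 1: 1
image of x: -2x + 1
image of x^2: 4x^2 - 4x + 1
image of x^3: -8x^3 + 12x^2 - 6x + 1
image of x^4: 16x^4 - 32x^3 + 24x^2 - 8x + 1
each image's coordinates form column j of the matrix


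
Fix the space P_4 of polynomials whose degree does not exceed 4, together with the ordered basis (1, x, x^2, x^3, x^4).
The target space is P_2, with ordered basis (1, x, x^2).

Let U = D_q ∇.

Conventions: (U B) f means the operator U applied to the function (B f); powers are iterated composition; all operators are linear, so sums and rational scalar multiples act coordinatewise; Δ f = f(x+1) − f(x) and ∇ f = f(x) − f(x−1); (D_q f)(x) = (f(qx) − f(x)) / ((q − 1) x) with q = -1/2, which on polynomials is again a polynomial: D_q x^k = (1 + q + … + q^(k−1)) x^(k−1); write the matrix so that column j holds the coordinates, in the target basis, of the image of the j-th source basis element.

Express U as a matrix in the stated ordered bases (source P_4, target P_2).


the matrix is [[0, 0, 2, -3, 4]; [0, 0, 0, 3/2, -3]; [0, 0, 0, 0, 3]] (rows listed top to bottom)

image of 1: 0
image of x: 0
image of x^2: 2
image of x^3: (3/2)x - 3
image of x^4: 3x^2 - 3x + 4
each image's coordinates form column j of the matrix


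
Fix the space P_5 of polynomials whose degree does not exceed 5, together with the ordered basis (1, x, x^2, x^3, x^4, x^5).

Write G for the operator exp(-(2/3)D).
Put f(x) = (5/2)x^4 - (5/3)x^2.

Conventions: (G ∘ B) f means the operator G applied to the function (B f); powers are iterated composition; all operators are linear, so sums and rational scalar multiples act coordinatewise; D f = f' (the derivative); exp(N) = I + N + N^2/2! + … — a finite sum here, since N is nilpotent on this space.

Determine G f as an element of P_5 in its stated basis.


order-1 term: -(20/3)x^3 + (20/9)x
order-2 term: (20/3)x^2 - 20/27
order-3 term: -(80/27)x
order-4 term: 40/81
the series for exp(-(2/3)D) f terminates at order 4
exp(-(2/3)D) f = (5/2)x^4 - (20/3)x^3 + 5x^2 - (20/27)x - 20/81

the image equals g(x) = (5/2)x^4 - (20/3)x^3 + 5x^2 - (20/27)x - 20/81


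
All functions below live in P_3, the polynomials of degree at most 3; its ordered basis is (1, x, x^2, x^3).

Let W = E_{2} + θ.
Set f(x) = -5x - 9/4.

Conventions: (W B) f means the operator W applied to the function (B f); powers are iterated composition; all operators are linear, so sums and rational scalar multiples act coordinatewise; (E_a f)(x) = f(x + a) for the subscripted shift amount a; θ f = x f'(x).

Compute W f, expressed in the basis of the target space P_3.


g(x) = -10x - 49/4

E_{2} f = -5x - 49/4
θ f = -5x
(E_{2} + θ) f = -10x - 49/4


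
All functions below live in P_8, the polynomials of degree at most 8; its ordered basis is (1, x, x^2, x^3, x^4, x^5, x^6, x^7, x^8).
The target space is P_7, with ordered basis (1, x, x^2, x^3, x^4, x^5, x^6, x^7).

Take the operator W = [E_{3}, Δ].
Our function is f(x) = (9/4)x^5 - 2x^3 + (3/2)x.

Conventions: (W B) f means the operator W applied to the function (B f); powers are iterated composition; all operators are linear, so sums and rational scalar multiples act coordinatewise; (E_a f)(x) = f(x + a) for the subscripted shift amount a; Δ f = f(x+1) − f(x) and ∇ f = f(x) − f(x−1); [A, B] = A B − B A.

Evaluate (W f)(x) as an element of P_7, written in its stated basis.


g(x) = 0

Δ f = (45/4)x^4 + (45/2)x^3 + (33/2)x^2 + (21/4)x + 7/4
E_{3} Δ f = (45/4)x^4 + (315/2)x^3 + (1653/2)x^2 + (7707/4)x + 6739/4
E_{3} f = (9/4)x^5 + (135/4)x^4 + (401/2)x^3 + (1179/2)x^2 + (3435/4)x + 1989/4
Δ E_{3} f = (45/4)x^4 + (315/2)x^3 + (1653/2)x^2 + (7707/4)x + 6739/4
[E_{3}, Δ] f = 0


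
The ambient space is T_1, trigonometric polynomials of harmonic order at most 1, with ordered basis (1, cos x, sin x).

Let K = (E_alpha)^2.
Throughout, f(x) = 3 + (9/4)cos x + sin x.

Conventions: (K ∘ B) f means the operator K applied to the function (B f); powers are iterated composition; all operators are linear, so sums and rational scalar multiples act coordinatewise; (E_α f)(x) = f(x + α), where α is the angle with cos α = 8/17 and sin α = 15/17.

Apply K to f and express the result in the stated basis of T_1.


the result is g(x) = 3 - (489/1156)cos x - (701/289)sin x

E_alpha f = 3 + (33/17)cos x - (103/68)sin x
E_alpha E_alpha f = 3 - (489/1156)cos x - (701/289)sin x


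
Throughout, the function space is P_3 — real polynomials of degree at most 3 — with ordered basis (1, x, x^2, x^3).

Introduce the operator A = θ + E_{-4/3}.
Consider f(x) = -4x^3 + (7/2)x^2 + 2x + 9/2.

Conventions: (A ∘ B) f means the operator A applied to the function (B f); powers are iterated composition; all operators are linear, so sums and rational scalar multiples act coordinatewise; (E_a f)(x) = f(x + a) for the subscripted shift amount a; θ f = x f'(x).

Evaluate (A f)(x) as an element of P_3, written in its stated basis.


the result is g(x) = -16x^3 + (53/2)x^2 - (80/3)x + 947/54

θ f = -12x^3 + 7x^2 + 2x
E_{-4/3} f = -4x^3 + (39/2)x^2 - (86/3)x + 947/54
(θ + E_{-4/3}) f = -16x^3 + (53/2)x^2 - (80/3)x + 947/54


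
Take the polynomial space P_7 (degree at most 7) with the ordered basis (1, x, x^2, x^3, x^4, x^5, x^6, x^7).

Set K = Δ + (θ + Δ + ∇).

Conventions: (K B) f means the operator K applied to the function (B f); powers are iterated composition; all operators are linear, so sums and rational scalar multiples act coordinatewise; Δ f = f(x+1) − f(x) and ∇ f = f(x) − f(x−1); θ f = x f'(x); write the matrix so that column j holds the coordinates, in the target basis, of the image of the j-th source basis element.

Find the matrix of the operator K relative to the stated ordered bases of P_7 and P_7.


image of 1: 0
image of x: x + 3
image of x^2: 2x^2 + 6x + 1
image of x^3: 3x^3 + 9x^2 + 3x + 3
image of x^4: 4x^4 + 12x^3 + 6x^2 + 12x + 1
image of x^5: 5x^5 + 15x^4 + 10x^3 + 30x^2 + 5x + 3
image of x^6: 6x^6 + 18x^5 + 15x^4 + 60x^3 + 15x^2 + 18x + 1
image of x^7: 7x^7 + 21x^6 + 21x^5 + 105x^4 + 35x^3 + 63x^2 + 7x + 3
each image's coordinates form column j of the matrix

the matrix is [[0, 3, 1, 3, 1, 3, 1, 3]; [0, 1, 6, 3, 12, 5, 18, 7]; [0, 0, 2, 9, 6, 30, 15, 63]; [0, 0, 0, 3, 12, 10, 60, 35]; [0, 0, 0, 0, 4, 15, 15, 105]; [0, 0, 0, 0, 0, 5, 18, 21]; [0, 0, 0, 0, 0, 0, 6, 21]; [0, 0, 0, 0, 0, 0, 0, 7]] (rows listed top to bottom)


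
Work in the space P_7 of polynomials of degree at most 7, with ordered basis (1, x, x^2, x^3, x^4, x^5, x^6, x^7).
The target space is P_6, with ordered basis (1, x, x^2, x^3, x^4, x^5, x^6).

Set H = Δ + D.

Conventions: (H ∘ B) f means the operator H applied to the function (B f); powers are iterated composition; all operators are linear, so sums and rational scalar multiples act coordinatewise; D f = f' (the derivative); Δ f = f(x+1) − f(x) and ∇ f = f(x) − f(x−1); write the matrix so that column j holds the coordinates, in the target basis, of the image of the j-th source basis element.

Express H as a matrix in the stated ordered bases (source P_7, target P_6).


the matrix is [[0, 2, 1, 1, 1, 1, 1, 1]; [0, 0, 4, 3, 4, 5, 6, 7]; [0, 0, 0, 6, 6, 10, 15, 21]; [0, 0, 0, 0, 8, 10, 20, 35]; [0, 0, 0, 0, 0, 10, 15, 35]; [0, 0, 0, 0, 0, 0, 12, 21]; [0, 0, 0, 0, 0, 0, 0, 14]] (rows listed top to bottom)

image of 1: 0
image of x: 2
image of x^2: 4x + 1
image of x^3: 6x^2 + 3x + 1
image of x^4: 8x^3 + 6x^2 + 4x + 1
image of x^5: 10x^4 + 10x^3 + 10x^2 + 5x + 1
image of x^6: 12x^5 + 15x^4 + 20x^3 + 15x^2 + 6x + 1
image of x^7: 14x^6 + 21x^5 + 35x^4 + 35x^3 + 21x^2 + 7x + 1
each image's coordinates form column j of the matrix


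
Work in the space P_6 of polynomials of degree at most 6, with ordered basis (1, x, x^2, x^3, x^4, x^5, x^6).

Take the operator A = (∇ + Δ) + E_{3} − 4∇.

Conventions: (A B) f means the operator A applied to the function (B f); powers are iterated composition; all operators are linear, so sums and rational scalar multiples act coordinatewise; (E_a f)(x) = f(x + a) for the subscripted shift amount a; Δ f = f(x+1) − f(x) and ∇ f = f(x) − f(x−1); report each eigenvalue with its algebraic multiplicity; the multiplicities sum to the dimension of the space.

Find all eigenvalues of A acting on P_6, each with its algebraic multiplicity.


λ = 1 (multiplicity 7)

image of 1: 1
image of x: x + 1
image of x^2: x^2 + 2x + 13
image of x^3: x^3 + 3x^2 + 39x + 25
image of x^4: x^4 + 4x^3 + 78x^2 + 100x + 85
image of x^5: x^5 + 5x^4 + 130x^3 + 250x^2 + 425x + 241
image of x^6: x^6 + 6x^5 + 195x^4 + 500x^3 + 1275x^2 + 1446x + 733
the matrix is upper triangular; its diagonal is (1, 1, 1, 1, 1, 1, 1)
for a triangular matrix the eigenvalues are the diagonal entries, with algebraic multiplicity their repetition count


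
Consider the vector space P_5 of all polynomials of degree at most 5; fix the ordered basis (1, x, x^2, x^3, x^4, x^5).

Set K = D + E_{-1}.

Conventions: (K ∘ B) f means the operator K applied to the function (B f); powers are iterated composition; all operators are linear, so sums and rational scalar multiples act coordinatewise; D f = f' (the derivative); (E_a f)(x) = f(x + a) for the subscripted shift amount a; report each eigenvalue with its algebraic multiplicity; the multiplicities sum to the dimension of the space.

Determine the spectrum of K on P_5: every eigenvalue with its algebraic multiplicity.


λ = 1 (multiplicity 6)

image of 1: 1
image of x: x
image of x^2: x^2 + 1
image of x^3: x^3 + 3x - 1
image of x^4: x^4 + 6x^2 - 4x + 1
image of x^5: x^5 + 10x^3 - 10x^2 + 5x - 1
the matrix is upper triangular; its diagonal is (1, 1, 1, 1, 1, 1)
for a triangular matrix the eigenvalues are the diagonal entries, with algebraic multiplicity their repetition count


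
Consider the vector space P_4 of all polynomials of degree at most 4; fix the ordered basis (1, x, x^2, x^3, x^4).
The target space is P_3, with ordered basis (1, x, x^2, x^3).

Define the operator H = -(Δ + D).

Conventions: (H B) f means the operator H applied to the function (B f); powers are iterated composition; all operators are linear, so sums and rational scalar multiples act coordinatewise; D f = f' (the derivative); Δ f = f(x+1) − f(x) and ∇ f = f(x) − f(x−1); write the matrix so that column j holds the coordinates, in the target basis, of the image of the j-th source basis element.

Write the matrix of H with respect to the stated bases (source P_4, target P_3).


image of 1: 0
image of x: -2
image of x^2: -4x - 1
image of x^3: -6x^2 - 3x - 1
image of x^4: -8x^3 - 6x^2 - 4x - 1
each image's coordinates form column j of the matrix

the matrix is [[0, -2, -1, -1, -1]; [0, 0, -4, -3, -4]; [0, 0, 0, -6, -6]; [0, 0, 0, 0, -8]] (rows listed top to bottom)


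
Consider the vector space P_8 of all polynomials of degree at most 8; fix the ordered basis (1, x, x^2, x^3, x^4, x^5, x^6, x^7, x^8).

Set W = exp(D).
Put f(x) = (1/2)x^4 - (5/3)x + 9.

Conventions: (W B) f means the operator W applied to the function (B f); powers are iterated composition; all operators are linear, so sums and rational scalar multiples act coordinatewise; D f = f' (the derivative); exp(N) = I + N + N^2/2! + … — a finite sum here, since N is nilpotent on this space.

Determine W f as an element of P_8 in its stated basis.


the image equals g(x) = (1/2)x^4 + 2x^3 + 3x^2 + (1/3)x + 47/6

order-1 term: 2x^3 - 5/3
order-2 term: 3x^2
order-3 term: 2x
order-4 term: 1/2
the series for exp(D) f terminates at order 4
exp(D) f = (1/2)x^4 + 2x^3 + 3x^2 + (1/3)x + 47/6


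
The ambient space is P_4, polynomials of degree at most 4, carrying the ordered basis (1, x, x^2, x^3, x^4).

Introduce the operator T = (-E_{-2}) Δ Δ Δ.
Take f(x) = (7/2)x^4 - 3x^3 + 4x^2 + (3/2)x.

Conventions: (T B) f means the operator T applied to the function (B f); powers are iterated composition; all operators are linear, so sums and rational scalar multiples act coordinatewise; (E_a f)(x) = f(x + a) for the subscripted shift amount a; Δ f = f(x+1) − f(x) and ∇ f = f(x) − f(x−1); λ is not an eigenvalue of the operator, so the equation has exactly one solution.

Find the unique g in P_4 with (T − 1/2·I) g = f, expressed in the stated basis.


write g with unknown coordinates in the stated basis and equate coefficients in (T − 1/2·I) g = f
solving from the highest basis element down gives g = -7x^4 + 6x^3 - 8x^2 + 333x - 240
check: T g = 168x - 120
so T g − 1/2·g = (7/2)x^4 - 3x^3 + 4x^2 + (3/2)x = f ✓

g(x) = -7x^4 + 6x^3 - 8x^2 + 333x - 240


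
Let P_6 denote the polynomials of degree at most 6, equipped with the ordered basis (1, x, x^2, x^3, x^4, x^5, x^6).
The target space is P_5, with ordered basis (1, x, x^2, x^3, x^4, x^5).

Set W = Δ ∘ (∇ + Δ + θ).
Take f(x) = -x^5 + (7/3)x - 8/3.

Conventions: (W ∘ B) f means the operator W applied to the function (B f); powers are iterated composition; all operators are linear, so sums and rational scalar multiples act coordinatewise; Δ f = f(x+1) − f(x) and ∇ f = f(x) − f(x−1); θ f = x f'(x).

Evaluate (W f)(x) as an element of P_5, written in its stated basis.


∇ f = -5x^4 + 10x^3 - 10x^2 + 5x + 4/3
Δ f = -5x^4 - 10x^3 - 10x^2 - 5x + 4/3
θ f = -5x^5 + (7/3)x
(∇ + Δ + θ) f = -5x^5 - 10x^4 - 20x^2 + (7/3)x + 8/3
Δ (∇ + Δ + θ) f = -25x^4 - 90x^3 - 110x^2 - 105x - 98/3

g(x) = -25x^4 - 90x^3 - 110x^2 - 105x - 98/3


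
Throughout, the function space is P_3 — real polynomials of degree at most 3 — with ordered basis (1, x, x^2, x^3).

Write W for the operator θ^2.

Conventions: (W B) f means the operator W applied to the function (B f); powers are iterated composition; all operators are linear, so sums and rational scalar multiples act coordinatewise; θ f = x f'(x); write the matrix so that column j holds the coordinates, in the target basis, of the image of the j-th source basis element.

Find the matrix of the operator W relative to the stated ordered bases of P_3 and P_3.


image of 1: 0
image of x: x
image of x^2: 4x^2
image of x^3: 9x^3
each image's coordinates form column j of the matrix

the matrix is [[0, 0, 0, 0]; [0, 1, 0, 0]; [0, 0, 4, 0]; [0, 0, 0, 9]] (rows listed top to bottom)


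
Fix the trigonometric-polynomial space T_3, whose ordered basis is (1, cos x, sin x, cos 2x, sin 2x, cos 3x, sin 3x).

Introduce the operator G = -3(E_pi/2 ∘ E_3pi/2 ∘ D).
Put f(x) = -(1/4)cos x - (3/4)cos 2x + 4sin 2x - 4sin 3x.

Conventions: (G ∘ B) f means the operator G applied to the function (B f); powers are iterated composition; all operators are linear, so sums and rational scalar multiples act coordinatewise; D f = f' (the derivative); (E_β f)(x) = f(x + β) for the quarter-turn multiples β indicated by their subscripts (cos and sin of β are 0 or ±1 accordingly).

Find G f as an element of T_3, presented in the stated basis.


g(x) = -(3/4)sin x - 24cos 2x - (9/2)sin 2x + 36cos 3x

D f = (1/4)sin x + 8cos 2x + (3/2)sin 2x - 12cos 3x
E_3pi/2 D f = -(1/4)cos x - 8cos 2x - (3/2)sin 2x + 12sin 3x
E_pi/2 E_3pi/2 D f = (1/4)sin x + 8cos 2x + (3/2)sin 2x - 12cos 3x
(-3(E_pi/2 ∘ E_3pi/2 ∘ D)) f = -(3/4)sin x - 24cos 2x - (9/2)sin 2x + 36cos 3x


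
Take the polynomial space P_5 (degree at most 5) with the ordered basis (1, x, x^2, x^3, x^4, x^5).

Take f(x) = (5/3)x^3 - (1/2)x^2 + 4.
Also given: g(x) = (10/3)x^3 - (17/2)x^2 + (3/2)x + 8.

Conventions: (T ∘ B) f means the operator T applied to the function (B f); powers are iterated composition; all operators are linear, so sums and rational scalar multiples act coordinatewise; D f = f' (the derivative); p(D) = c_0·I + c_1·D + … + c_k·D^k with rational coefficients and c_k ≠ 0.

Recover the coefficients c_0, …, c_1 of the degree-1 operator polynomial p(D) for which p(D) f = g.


c_0 = 2, c_1 = -3/2

D^0 f = (5/3)x^3 - (1/2)x^2 + 4
D^1 f = 5x^2 - x
matching coefficients of g against c_0 f + c_1 Df + … from the top degree down determines the c_i
solution: c_0 = 2, c_1 = -3/2


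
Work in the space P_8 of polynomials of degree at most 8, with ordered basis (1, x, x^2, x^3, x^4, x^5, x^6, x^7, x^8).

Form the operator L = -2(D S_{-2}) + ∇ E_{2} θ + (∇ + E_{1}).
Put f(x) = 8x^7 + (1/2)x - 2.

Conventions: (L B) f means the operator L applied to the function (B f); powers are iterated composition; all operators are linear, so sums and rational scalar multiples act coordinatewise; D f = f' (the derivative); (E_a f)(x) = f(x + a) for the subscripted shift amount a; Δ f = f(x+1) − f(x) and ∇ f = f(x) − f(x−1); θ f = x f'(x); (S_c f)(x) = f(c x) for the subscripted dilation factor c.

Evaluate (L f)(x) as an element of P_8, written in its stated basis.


S_{-2} f = -1024x^7 - x - 2
D S_{-2} f = -7168x^6 - 1
(-2(D S_{-2})) f = 14336x^6 + 2
θ f = 56x^7 + (1/2)x
E_{2} θ f = 56x^7 + 784x^6 + 4704x^5 + 15680x^4 + 31360x^3 + 37632x^2 + (50177/2)x + 7169
∇ E_{2} θ f = 392x^6 + 3528x^5 + 13720x^4 + 29400x^3 + 36456x^2 + 24696x + 14225/2
∇ f = 56x^6 - 168x^5 + 280x^4 - 280x^3 + 168x^2 - 56x + 17/2
E_{1} f = 8x^7 + 56x^6 + 168x^5 + 280x^4 + 280x^3 + 168x^2 + (113/2)x + 13/2
(∇ + E_{1}) f = 8x^7 + 112x^6 + 560x^4 + 336x^2 + (1/2)x + 15
(-2(D S_{-2}) + ∇ E_{2} θ + (∇ + E_{1})) f = 8x^7 + 14840x^6 + 3528x^5 + 14280x^4 + 29400x^3 + 36792x^2 + (49393/2)x + 14259/2

g(x) = 8x^7 + 14840x^6 + 3528x^5 + 14280x^4 + 29400x^3 + 36792x^2 + (49393/2)x + 14259/2


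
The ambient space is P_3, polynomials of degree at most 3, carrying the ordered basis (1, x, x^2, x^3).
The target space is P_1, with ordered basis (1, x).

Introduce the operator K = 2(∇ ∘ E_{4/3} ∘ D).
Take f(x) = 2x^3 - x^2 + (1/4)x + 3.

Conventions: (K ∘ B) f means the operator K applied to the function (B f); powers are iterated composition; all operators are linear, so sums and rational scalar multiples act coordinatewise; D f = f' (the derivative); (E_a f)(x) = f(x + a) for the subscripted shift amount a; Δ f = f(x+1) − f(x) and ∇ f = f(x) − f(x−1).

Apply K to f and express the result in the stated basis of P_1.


D f = 6x^2 - 2x + 1/4
E_{4/3} D f = 6x^2 + 14x + 33/4
∇ E_{4/3} D f = 12x + 8
(2(∇ ∘ E_{4/3} ∘ D)) f = 24x + 16

the image equals g(x) = 24x + 16


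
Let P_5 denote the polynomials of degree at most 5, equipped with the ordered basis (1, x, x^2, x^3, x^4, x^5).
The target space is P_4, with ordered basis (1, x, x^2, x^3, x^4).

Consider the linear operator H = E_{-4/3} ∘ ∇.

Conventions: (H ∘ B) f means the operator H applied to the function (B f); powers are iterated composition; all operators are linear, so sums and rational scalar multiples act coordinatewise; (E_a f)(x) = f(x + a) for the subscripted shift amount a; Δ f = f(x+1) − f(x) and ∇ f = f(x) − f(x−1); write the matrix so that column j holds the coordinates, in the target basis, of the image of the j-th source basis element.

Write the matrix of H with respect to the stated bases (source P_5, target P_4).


image of 1: 0
image of x: 1
image of x^2: 2x - 11/3
image of x^3: 3x^2 - 11x + 31/3
image of x^4: 4x^3 - 22x^2 + (124/3)x - 715/27
image of x^5: 5x^4 - (110/3)x^3 + (310/3)x^2 - (3575/27)x + 5261/81
each image's coordinates form column j of the matrix

the matrix is [[0, 1, -11/3, 31/3, -715/27, 5261/81]; [0, 0, 2, -11, 124/3, -3575/27]; [0, 0, 0, 3, -22, 310/3]; [0, 0, 0, 0, 4, -110/3]; [0, 0, 0, 0, 0, 5]] (rows listed top to bottom)


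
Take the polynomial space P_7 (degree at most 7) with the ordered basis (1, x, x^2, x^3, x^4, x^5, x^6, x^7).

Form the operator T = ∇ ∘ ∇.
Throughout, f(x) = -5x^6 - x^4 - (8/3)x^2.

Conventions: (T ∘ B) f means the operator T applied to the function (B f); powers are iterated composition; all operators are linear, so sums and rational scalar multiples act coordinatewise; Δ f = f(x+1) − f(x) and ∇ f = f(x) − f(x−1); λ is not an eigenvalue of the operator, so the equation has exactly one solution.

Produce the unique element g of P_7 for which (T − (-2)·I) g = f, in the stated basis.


the image equals g(x) = -(5/2)x^6 + 37x^4 - 150x^3 + (235/6)x^2 + 669x - 2012/3

write g with unknown coordinates in the stated basis and equate coefficients in (T − (-2)·I) g = f
solving from the highest basis element down gives g = -(5/2)x^6 + 37x^4 - 150x^3 + (235/6)x^2 + 669x - 2012/3
check: T g = -75x^4 + 300x^3 - 81x^2 - 1338x + 4024/3
so T g − (-2)·g = -5x^6 - x^4 - (8/3)x^2 = f ✓


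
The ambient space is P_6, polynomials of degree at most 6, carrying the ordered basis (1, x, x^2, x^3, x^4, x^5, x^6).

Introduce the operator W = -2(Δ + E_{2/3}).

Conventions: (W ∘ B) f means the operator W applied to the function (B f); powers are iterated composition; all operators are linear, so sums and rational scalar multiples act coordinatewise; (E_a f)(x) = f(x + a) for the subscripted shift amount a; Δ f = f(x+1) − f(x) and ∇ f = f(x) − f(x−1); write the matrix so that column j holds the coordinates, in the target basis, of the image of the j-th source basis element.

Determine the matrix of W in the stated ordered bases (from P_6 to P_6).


the matrix is [[-2, -10/3, -26/9, -70/27, -194/81, -550/243, -1586/729]; [0, -2, -20/3, -26/3, -280/27, -970/81, -1100/81]; [0, 0, -2, -10, -52/3, -700/27, -970/27]; [0, 0, 0, -2, -40/3, -260/9, -1400/27]; [0, 0, 0, 0, -2, -50/3, -130/3]; [0, 0, 0, 0, 0, -2, -20]; [0, 0, 0, 0, 0, 0, -2]] (rows listed top to bottom)

image of 1: -2
image of x: -2x - 10/3
image of x^2: -2x^2 - (20/3)x - 26/9
image of x^3: -2x^3 - 10x^2 - (26/3)x - 70/27
image of x^4: -2x^4 - (40/3)x^3 - (52/3)x^2 - (280/27)x - 194/81
image of x^5: -2x^5 - (50/3)x^4 - (260/9)x^3 - (700/27)x^2 - (970/81)x - 550/243
image of x^6: -2x^6 - 20x^5 - (130/3)x^4 - (1400/27)x^3 - (970/27)x^2 - (1100/81)x - 1586/729
each image's coordinates form column j of the matrix


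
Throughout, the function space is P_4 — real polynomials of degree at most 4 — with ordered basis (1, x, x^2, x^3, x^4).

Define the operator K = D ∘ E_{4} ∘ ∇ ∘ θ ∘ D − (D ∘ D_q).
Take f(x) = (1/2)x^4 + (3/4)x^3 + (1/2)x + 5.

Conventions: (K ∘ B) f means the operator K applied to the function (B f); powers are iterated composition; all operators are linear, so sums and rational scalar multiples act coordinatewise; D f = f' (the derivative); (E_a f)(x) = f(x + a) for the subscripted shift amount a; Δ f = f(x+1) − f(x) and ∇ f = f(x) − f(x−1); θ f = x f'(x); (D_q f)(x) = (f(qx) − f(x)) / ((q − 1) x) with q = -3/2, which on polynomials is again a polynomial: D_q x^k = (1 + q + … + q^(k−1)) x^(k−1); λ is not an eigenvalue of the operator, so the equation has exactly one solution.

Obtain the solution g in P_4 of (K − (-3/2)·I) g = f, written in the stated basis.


write g with unknown coordinates in the stated basis and equate coefficients in (K − (-3/2)·I) g = f
solving from the highest basis element down gives g = (1/3)x^4 + (1/2)x^3 - (13/12)x^2 - (29/2)x - 2027/36
check: K g = (13/8)x^2 + (89/4)x + 2147/24
so K g − (-3/2)·g = (1/2)x^4 + (3/4)x^3 + (1/2)x + 5 = f ✓

the result is g(x) = (1/3)x^4 + (1/2)x^3 - (13/12)x^2 - (29/2)x - 2027/36


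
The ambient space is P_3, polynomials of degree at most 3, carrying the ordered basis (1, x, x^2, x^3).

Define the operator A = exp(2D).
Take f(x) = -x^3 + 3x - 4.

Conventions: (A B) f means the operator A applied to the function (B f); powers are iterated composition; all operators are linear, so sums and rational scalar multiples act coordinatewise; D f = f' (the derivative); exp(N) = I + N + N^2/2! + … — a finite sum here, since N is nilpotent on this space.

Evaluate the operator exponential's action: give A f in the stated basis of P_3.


order-1 term: -6x^2 + 6
order-2 term: -12x
order-3 term: -8
the series for exp(2D) f terminates at order 3
exp(2D) f = -x^3 - 6x^2 - 9x - 6

g(x) = -x^3 - 6x^2 - 9x - 6


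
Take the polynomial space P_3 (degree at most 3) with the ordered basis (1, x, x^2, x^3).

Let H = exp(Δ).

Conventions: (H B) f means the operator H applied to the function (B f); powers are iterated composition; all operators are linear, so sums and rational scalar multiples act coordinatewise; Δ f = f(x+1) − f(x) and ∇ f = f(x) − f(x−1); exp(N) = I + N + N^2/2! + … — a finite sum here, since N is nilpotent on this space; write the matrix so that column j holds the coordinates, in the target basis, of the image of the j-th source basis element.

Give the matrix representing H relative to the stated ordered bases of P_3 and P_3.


the matrix is [[1, 1, 2, 5]; [0, 1, 2, 6]; [0, 0, 1, 3]; [0, 0, 0, 1]] (rows listed top to bottom)

image of 1: 1
image of x: x + 1
image of x^2: x^2 + 2x + 2
image of x^3: x^3 + 3x^2 + 6x + 5
each image's coordinates form column j of the matrix
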